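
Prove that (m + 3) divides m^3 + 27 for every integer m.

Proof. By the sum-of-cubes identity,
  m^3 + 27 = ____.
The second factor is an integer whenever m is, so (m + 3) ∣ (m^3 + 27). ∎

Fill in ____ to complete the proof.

Polynomial division of m^3 + 27 by m + 3 leaves remainder 0 and quotient m^2 - 3m + 9.
Hence m^3 + 27 = (m + 3)(m^2 - 3m + 9).

(m + 3)(m^2 - 3m + 9)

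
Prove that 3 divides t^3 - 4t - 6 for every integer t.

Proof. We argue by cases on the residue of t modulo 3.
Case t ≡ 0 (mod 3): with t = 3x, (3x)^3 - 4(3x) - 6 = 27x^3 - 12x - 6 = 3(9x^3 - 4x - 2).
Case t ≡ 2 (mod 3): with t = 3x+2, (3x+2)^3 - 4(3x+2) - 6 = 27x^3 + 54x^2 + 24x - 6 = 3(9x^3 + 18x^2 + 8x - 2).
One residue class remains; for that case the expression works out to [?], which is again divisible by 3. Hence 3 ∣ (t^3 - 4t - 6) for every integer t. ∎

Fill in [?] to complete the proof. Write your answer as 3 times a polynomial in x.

The residues treated are {0, 2}, so the missing case is t ≡ 1 (mod 3); write t = 3x+1.
Then (3x+1)^3 - 4(3x+1) - 6 = 27x^3 + 27x^2 - 3x - 9 = 3(9x^3 + 9x^2 - x - 3).

3(9x^3 + 9x^2 - x - 3)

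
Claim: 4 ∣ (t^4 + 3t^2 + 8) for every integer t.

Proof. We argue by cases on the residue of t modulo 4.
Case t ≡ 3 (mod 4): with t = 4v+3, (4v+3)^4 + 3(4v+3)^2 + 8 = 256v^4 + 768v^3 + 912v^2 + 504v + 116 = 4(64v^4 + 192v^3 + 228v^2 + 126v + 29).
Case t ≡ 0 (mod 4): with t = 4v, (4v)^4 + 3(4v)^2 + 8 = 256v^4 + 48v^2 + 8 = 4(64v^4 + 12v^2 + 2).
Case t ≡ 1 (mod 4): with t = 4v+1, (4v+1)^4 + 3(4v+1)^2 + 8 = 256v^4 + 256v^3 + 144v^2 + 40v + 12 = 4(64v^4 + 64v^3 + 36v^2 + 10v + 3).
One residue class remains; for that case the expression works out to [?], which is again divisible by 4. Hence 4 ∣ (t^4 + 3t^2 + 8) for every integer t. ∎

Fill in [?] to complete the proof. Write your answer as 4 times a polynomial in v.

Only t ≡ 2 (mod 4) is unaccounted for. Put t = 4v+2:
(4v+2)^4 + 3(4v+2)^2 + 8 expands to 256v^4 + 512v^3 + 432v^2 + 176v + 36,
and factoring out 4 leaves 4(64v^4 + 128v^3 + 108v^2 + 44v + 9).

4(64v^4 + 128v^3 + 108v^2 + 44v + 9)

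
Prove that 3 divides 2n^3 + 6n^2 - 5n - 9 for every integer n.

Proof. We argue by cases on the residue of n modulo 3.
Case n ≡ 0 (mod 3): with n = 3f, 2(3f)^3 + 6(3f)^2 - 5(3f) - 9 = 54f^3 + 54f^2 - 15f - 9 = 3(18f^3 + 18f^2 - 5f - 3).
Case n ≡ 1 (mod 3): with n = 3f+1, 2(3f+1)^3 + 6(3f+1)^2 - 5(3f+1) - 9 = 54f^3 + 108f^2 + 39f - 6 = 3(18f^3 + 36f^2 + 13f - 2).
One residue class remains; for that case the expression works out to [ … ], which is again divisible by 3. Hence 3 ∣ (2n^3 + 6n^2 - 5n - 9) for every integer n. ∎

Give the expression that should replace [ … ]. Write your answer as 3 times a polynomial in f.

The residues treated are {0, 1}, so the missing case is n ≡ 2 (mod 3); write n = 3f+2.
Then 2(3f+2)^3 + 6(3f+2)^2 - 5(3f+2) - 9 = 54f^3 + 162f^2 + 129f + 21 = 3(18f^3 + 54f^2 + 43f + 7).

3(18f^3 + 54f^2 + 43f + 7)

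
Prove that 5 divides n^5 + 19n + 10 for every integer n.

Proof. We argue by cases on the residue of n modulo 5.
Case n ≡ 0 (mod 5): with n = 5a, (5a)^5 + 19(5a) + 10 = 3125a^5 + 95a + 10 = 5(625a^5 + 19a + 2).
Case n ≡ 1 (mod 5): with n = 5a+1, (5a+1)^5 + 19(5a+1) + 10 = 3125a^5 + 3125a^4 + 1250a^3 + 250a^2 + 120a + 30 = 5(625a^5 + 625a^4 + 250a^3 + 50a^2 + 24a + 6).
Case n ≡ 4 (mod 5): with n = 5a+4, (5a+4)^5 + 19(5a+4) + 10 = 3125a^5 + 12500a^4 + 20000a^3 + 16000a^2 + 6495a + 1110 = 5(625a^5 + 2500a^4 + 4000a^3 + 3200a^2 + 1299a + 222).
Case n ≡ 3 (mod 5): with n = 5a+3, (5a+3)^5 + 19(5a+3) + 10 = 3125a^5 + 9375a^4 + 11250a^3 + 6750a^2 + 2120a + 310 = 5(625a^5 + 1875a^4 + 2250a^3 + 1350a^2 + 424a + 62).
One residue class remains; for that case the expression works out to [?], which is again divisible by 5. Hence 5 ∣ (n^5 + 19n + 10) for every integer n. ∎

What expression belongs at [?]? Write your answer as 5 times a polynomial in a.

The residues treated are {0, 1, 4, 3}, so the missing case is n ≡ 2 (mod 5); write n = 5a+2.
Then (5a+2)^5 + 19(5a+2) + 10 = 3125a^5 + 6250a^4 + 5000a^3 + 2000a^2 + 495a + 80 = 5(625a^5 + 1250a^4 + 1000a^3 + 400a^2 + 99a + 16).

5(625a^5 + 1250a^4 + 1000a^3 + 400a^2 + 99a + 16)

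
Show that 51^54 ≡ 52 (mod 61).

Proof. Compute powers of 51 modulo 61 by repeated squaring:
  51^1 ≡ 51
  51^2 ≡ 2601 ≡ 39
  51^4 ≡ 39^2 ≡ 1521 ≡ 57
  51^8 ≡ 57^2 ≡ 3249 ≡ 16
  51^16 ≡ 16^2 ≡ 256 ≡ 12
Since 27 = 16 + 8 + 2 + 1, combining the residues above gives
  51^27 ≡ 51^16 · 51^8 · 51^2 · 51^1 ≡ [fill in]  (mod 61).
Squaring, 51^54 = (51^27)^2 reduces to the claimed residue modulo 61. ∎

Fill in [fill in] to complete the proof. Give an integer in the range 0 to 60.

28

51^16 · 51^8 · 51^2 · 51^1 ≡ 12 · 16 · 39 · 51 = 381888.
381888 mod 61 = 28, so 51^27 ≡ 28 (mod 61).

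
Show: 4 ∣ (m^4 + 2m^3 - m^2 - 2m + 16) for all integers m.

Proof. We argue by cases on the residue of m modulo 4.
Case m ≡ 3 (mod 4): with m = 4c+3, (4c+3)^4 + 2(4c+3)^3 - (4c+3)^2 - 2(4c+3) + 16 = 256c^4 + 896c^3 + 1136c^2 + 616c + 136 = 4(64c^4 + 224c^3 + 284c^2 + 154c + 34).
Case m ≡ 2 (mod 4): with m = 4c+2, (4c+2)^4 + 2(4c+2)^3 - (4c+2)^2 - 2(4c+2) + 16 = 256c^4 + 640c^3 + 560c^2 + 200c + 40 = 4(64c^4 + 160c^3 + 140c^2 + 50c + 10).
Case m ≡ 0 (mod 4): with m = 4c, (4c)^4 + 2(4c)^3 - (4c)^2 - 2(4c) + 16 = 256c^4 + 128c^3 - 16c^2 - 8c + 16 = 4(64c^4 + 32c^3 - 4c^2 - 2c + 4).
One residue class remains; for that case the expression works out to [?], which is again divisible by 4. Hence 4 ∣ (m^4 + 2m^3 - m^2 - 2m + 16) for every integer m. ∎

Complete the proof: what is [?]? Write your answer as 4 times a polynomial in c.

The residues treated are {3, 2, 0}, so the missing case is m ≡ 1 (mod 4); write m = 4c+1.
Then (4c+1)^4 + 2(4c+1)^3 - (4c+1)^2 - 2(4c+1) + 16 = 256c^4 + 384c^3 + 176c^2 + 24c + 16 = 4(64c^4 + 96c^3 + 44c^2 + 6c + 4).

4(64c^4 + 96c^3 + 44c^2 + 6c + 4)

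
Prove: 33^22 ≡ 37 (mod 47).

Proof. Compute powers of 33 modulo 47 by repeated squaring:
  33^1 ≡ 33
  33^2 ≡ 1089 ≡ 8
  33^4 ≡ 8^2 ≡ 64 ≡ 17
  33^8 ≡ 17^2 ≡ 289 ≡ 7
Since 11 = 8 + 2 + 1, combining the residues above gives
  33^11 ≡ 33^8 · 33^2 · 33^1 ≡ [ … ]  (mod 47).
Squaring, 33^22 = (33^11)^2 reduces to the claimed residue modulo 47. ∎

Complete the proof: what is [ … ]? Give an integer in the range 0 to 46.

Multiply the listed residues: 7 · 8 · 33 = 56 → 1848.
Reducing modulo 47: 1848 = 39·47 + 15, so 33^11 ≡ 15.

15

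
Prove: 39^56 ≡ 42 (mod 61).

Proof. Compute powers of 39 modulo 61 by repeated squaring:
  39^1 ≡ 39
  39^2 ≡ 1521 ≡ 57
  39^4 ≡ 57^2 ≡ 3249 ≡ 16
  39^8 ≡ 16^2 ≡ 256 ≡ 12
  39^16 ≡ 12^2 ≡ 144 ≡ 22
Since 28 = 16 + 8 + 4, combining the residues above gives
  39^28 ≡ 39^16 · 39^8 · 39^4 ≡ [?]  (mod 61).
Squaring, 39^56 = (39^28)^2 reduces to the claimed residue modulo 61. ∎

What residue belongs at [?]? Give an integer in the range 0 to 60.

Multiply the listed residues: 22 · 12 · 16 = 264 → 4224.
Reducing modulo 61: 4224 = 69·61 + 15, so 39^28 ≡ 15.

15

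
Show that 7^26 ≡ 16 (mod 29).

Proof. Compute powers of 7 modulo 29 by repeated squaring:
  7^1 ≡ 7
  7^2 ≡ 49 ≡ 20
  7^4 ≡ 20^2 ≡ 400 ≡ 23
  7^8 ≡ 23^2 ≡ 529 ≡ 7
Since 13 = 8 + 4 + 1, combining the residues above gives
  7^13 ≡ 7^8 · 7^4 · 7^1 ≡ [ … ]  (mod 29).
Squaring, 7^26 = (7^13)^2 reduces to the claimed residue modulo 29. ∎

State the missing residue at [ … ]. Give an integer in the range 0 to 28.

25

7^8 · 7^4 · 7^1 ≡ 7 · 23 · 7 = 1127.
1127 mod 29 = 25, so 7^13 ≡ 25 (mod 29).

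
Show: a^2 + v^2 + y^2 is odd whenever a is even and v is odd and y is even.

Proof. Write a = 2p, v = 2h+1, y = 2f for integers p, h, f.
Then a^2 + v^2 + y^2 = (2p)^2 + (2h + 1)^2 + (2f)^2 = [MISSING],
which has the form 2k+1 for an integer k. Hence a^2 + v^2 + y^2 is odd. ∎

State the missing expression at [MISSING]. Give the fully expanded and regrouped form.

2(2f^2 + 2h^2 + 2h + 2p^2) + 1

(2p)^2 + (2h + 1)^2 + (2f)^2 = 4f^2 + 4h^2 + 4h + 4p^2 + 1
= 2(2f^2 + 2h^2 + 2h + 2p^2) + 1.
Since 2f^2 + 2h^2 + 2h + 2p^2 is an integer, the sum of squares is of the form 2k+1 for an integer k.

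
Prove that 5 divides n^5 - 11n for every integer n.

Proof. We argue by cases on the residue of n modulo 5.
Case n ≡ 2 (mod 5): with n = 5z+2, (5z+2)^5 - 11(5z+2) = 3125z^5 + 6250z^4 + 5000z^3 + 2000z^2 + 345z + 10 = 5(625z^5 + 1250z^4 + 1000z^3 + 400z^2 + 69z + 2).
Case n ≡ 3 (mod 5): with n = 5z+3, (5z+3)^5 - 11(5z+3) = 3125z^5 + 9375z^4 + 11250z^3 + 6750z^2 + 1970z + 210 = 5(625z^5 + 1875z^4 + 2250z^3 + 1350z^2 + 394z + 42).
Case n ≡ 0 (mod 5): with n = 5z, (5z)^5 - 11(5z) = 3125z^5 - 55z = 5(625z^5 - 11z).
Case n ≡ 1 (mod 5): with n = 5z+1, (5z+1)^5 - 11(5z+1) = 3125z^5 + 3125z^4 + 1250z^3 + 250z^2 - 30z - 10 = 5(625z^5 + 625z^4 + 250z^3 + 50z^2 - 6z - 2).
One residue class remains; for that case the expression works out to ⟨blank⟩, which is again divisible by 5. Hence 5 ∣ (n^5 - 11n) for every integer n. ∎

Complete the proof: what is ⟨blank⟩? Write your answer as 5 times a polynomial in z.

The residues treated are {2, 3, 0, 1}, so the missing case is n ≡ 4 (mod 5); write n = 5z+4.
Then (5z+4)^5 - 11(5z+4) = 3125z^5 + 12500z^4 + 20000z^3 + 16000z^2 + 6345z + 980 = 5(625z^5 + 2500z^4 + 4000z^3 + 3200z^2 + 1269z + 196).

5(625z^5 + 2500z^4 + 4000z^3 + 3200z^2 + 1269z + 196)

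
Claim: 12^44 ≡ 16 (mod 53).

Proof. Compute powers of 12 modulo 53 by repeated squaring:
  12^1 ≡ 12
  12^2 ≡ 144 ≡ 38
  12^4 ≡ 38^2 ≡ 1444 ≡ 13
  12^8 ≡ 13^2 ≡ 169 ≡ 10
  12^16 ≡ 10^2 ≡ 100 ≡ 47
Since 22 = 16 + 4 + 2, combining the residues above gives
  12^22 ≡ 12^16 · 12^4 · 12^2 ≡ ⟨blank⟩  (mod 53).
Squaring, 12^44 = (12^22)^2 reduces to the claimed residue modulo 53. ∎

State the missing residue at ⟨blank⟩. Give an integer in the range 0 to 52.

12^16 · 12^4 · 12^2 ≡ 47 · 13 · 38 = 23218.
23218 mod 53 = 4, so 12^22 ≡ 4 (mod 53).

4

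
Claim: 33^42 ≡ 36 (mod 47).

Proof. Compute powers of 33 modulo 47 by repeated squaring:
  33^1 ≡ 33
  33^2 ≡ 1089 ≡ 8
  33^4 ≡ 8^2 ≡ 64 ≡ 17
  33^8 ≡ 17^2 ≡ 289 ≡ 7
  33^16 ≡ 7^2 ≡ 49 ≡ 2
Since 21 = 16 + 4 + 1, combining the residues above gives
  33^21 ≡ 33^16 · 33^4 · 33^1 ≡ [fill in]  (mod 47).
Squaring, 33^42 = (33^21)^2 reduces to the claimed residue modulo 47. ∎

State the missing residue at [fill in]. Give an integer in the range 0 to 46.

33^16 · 33^4 · 33^1 ≡ 2 · 17 · 33 = 1122.
1122 mod 47 = 41, so 33^21 ≡ 41 (mod 47).

41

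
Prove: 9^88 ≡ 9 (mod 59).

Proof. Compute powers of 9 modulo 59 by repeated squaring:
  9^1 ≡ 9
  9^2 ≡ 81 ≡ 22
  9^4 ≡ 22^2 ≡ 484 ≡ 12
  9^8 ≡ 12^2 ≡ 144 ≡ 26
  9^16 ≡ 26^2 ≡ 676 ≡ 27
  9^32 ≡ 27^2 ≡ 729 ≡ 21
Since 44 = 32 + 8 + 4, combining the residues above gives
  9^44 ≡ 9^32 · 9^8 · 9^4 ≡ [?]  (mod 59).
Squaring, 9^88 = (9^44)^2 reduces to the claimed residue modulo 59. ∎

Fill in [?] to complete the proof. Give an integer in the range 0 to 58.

3

Multiply the listed residues: 21 · 26 · 12 = 546 → 6552.
Reducing modulo 59: 6552 = 111·59 + 3, so 9^44 ≡ 3.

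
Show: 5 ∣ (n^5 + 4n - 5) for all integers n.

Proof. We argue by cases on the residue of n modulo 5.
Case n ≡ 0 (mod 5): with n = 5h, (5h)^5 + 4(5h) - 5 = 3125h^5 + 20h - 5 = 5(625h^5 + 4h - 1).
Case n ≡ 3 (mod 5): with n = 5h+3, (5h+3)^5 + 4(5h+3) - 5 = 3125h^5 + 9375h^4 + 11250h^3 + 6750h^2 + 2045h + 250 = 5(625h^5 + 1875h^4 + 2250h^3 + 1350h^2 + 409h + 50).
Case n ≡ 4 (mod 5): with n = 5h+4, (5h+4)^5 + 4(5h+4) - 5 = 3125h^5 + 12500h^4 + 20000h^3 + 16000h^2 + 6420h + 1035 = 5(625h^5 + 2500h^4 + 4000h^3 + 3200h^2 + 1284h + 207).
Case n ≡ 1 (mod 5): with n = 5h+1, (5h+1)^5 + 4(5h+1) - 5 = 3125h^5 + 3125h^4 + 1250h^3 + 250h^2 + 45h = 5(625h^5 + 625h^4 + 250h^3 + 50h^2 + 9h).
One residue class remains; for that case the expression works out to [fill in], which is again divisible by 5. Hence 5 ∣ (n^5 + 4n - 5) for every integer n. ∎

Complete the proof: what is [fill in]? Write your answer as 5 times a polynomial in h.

5(625h^5 + 1250h^4 + 1000h^3 + 400h^2 + 84h + 7)

The residues treated are {0, 3, 4, 1}, so the missing case is n ≡ 2 (mod 5); write n = 5h+2.
Then (5h+2)^5 + 4(5h+2) - 5 = 3125h^5 + 6250h^4 + 5000h^3 + 2000h^2 + 420h + 35 = 5(625h^5 + 1250h^4 + 1000h^3 + 400h^2 + 84h + 7).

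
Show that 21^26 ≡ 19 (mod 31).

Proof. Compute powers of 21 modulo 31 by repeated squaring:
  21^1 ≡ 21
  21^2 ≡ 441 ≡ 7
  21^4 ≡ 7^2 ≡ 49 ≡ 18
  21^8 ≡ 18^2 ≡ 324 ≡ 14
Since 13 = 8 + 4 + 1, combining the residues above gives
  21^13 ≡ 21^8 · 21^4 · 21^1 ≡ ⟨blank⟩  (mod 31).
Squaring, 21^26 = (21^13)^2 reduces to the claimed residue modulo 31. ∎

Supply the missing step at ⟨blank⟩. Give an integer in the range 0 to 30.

21^8 · 21^4 · 21^1 ≡ 14 · 18 · 21 = 5292.
5292 mod 31 = 22, so 21^13 ≡ 22 (mod 31).

22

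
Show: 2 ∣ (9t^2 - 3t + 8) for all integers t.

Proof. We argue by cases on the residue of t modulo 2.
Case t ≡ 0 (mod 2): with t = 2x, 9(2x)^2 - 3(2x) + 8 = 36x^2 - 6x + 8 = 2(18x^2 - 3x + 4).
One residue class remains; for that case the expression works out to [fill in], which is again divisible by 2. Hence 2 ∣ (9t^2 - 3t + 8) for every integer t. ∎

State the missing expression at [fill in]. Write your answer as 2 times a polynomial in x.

2(18x^2 + 15x + 7)

The residues treated are {0}, so the missing case is t ≡ 1 (mod 2); write t = 2x+1.
Then 9(2x+1)^2 - 3(2x+1) + 8 = 36x^2 + 30x + 14 = 2(18x^2 + 15x + 7).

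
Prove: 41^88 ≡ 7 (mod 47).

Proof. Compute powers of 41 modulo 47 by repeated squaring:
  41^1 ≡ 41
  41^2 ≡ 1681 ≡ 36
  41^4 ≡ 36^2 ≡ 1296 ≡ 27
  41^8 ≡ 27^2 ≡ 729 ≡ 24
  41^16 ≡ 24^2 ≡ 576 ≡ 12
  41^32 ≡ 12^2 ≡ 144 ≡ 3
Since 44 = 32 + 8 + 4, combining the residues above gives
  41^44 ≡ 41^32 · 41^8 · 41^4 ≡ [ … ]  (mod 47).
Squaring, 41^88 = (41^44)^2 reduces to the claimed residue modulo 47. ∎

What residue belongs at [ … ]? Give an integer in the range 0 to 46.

17

Multiply the listed residues: 3 · 24 · 27 = 72 → 1944.
Reducing modulo 47: 1944 = 41·47 + 17, so 41^44 ≡ 17.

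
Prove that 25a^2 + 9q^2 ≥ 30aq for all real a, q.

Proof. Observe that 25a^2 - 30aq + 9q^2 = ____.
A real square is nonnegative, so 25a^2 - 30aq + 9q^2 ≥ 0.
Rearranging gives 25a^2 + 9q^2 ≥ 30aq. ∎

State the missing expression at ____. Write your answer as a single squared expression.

25a^2 - 30aq + 9q^2 is a perfect-square trinomial: the outer terms are (5a)^2 and (3q)^2, and the cross term is -2·5a·3q.
So 25a^2 - 30aq + 9q^2 = (5a - 3q)^2 ≥ 0.

(5a - 3q)^2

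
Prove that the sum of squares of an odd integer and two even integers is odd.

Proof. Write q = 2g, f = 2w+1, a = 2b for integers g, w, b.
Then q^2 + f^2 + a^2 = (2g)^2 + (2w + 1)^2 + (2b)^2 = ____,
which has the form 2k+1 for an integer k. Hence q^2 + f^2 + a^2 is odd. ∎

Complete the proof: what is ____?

2(2b^2 + 2g^2 + 2w^2 + 2w) + 1

(2g)^2 + (2w + 1)^2 + (2b)^2 = 4b^2 + 4g^2 + 4w^2 + 4w + 1
= 2(2b^2 + 2g^2 + 2w^2 + 2w) + 1.
Since 2b^2 + 2g^2 + 2w^2 + 2w is an integer, the sum of squares is of the form 2k+1 for an integer k.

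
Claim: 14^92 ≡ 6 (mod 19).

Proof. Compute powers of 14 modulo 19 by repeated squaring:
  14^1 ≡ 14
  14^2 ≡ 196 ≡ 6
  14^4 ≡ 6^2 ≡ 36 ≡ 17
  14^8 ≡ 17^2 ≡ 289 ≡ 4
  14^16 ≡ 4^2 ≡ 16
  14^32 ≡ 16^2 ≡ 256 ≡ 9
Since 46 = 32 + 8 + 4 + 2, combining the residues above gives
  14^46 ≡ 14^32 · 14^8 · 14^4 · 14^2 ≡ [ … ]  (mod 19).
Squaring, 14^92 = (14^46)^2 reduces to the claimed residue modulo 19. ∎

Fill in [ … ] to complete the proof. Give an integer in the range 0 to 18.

5

14^32 · 14^8 · 14^4 · 14^2 ≡ 9 · 4 · 17 · 6 = 3672.
3672 mod 19 = 5, so 14^46 ≡ 5 (mod 19).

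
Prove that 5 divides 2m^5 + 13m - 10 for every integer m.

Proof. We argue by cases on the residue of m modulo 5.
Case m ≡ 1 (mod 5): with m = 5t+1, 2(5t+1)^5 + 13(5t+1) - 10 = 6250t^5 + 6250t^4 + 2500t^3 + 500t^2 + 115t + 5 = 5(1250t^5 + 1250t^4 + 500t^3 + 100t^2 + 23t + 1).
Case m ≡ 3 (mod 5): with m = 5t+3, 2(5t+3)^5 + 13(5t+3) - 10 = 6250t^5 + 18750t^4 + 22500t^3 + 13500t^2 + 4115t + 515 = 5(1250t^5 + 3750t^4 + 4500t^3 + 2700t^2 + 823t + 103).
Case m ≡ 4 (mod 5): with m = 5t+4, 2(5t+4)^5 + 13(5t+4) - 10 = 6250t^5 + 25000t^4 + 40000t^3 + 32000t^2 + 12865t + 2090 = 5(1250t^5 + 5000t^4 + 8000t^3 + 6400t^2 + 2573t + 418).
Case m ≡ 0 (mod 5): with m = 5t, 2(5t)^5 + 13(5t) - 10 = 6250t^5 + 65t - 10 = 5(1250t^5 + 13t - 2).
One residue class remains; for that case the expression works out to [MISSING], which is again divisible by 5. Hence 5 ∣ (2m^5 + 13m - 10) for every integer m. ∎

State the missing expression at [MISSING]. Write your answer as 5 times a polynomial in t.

Only m ≡ 2 (mod 5) is unaccounted for. Put m = 5t+2:
2(5t+2)^5 + 13(5t+2) - 10 expands to 6250t^5 + 12500t^4 + 10000t^3 + 4000t^2 + 865t + 80,
and factoring out 5 leaves 5(1250t^5 + 2500t^4 + 2000t^3 + 800t^2 + 173t + 16).

5(1250t^5 + 2500t^4 + 2000t^3 + 800t^2 + 173t + 16)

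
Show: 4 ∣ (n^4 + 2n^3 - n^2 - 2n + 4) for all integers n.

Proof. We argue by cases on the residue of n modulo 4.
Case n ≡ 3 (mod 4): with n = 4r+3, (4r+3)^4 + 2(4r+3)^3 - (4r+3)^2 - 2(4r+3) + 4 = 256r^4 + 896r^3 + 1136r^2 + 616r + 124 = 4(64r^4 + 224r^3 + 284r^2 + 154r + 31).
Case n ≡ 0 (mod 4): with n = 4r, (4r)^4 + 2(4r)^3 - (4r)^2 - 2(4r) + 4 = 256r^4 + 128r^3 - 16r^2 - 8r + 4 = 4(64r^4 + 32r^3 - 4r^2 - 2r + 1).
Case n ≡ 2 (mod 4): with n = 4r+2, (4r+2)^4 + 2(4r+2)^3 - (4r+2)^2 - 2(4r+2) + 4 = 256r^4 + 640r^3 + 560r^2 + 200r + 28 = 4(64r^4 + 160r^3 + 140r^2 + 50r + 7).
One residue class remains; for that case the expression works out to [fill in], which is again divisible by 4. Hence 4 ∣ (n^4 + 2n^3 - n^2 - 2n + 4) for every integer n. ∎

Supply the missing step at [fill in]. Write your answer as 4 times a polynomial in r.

Only n ≡ 1 (mod 4) is unaccounted for. Put n = 4r+1:
(4r+1)^4 + 2(4r+1)^3 - (4r+1)^2 - 2(4r+1) + 4 expands to 256r^4 + 384r^3 + 176r^2 + 24r + 4,
and factoring out 4 leaves 4(64r^4 + 96r^3 + 44r^2 + 6r + 1).

4(64r^4 + 96r^3 + 44r^2 + 6r + 1)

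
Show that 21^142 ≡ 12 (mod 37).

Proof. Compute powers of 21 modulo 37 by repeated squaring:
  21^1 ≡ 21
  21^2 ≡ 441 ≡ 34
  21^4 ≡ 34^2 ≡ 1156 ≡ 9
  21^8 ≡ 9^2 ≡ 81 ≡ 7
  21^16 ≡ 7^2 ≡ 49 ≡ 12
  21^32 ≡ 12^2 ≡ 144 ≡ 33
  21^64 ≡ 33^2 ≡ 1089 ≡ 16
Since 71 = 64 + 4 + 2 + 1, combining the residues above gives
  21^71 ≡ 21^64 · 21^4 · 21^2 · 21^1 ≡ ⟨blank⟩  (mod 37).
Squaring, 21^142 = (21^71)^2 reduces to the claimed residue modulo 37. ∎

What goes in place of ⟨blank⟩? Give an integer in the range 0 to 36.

30

21^64 · 21^4 · 21^2 · 21^1 ≡ 16 · 9 · 34 · 21 = 102816.
102816 mod 37 = 30, so 21^71 ≡ 30 (mod 37).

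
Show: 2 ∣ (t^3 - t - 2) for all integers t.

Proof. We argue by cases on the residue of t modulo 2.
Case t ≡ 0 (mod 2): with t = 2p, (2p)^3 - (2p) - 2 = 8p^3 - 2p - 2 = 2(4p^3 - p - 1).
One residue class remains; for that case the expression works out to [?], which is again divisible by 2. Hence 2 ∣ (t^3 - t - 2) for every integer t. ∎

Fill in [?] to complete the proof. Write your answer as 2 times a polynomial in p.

The residues treated are {0}, so the missing case is t ≡ 1 (mod 2); write t = 2p+1.
Then (2p+1)^3 - (2p+1) - 2 = 8p^3 + 12p^2 + 4p - 2 = 2(4p^3 + 6p^2 + 2p - 1).

2(4p^3 + 6p^2 + 2p - 1)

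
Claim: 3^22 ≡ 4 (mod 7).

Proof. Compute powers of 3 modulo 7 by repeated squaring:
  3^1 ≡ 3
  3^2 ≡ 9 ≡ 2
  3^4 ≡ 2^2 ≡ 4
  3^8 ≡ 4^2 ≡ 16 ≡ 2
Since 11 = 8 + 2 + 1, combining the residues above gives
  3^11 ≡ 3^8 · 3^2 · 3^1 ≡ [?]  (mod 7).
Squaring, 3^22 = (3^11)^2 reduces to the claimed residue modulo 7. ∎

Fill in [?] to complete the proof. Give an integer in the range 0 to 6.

5

3^8 · 3^2 · 3^1 ≡ 2 · 2 · 3 = 12.
12 mod 7 = 5, so 3^11 ≡ 5 (mod 7).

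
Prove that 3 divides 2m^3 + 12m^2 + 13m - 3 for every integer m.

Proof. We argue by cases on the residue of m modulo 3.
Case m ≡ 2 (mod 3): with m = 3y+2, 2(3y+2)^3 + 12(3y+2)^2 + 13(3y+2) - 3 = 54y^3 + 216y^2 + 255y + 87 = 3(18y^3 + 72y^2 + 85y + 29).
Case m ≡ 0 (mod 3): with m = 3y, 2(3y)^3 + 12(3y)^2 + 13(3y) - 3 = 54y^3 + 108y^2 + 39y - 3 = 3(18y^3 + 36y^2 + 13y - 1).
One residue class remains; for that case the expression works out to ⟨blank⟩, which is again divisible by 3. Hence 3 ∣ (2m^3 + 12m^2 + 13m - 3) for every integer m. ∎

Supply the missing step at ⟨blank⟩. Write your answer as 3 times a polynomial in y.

The residues treated are {2, 0}, so the missing case is m ≡ 1 (mod 3); write m = 3y+1.
Then 2(3y+1)^3 + 12(3y+1)^2 + 13(3y+1) - 3 = 54y^3 + 162y^2 + 129y + 24 = 3(18y^3 + 54y^2 + 43y + 8).

3(18y^3 + 54y^2 + 43y + 8)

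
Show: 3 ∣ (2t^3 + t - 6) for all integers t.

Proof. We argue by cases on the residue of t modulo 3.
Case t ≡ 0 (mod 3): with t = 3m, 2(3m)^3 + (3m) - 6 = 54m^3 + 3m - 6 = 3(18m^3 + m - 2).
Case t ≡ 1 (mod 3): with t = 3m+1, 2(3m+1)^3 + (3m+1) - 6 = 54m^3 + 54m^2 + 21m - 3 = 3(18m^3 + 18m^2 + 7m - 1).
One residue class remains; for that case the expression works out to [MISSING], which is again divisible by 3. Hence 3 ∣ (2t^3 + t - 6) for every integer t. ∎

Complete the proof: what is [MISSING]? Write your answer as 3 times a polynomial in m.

The residues treated are {0, 1}, so the missing case is t ≡ 2 (mod 3); write t = 3m+2.
Then 2(3m+2)^3 + (3m+2) - 6 = 54m^3 + 108m^2 + 75m + 12 = 3(18m^3 + 36m^2 + 25m + 4).

3(18m^3 + 36m^2 + 25m + 4)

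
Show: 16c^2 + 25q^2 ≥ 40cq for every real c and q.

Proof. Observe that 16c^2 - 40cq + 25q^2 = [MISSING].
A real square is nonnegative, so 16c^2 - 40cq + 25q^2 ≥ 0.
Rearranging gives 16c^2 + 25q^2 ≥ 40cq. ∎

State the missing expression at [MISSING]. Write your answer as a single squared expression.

16c^2 - 40cq + 25q^2 is a perfect-square trinomial: the outer terms are (4c)^2 and (5q)^2, and the cross term is -2·4c·5q.
So 16c^2 - 40cq + 25q^2 = (4c - 5q)^2 ≥ 0.

(4c - 5q)^2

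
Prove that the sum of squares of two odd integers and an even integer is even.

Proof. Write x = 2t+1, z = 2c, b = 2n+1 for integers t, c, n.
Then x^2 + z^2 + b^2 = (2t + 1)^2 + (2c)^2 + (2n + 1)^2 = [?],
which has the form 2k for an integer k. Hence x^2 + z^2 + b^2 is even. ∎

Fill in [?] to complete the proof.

2(2c^2 + 2n^2 + 2n + 2t^2 + 2t + 1)

Expanding: (2t + 1)^2 + (2c)^2 + (2n + 1)^2 = 4c^2 + 4n^2 + 4n + 4t^2 + 4t + 2.
Every term is even; pulling out the factor of 2 gives 2(2c^2 + 2n^2 + 2n + 2t^2 + 2t + 1).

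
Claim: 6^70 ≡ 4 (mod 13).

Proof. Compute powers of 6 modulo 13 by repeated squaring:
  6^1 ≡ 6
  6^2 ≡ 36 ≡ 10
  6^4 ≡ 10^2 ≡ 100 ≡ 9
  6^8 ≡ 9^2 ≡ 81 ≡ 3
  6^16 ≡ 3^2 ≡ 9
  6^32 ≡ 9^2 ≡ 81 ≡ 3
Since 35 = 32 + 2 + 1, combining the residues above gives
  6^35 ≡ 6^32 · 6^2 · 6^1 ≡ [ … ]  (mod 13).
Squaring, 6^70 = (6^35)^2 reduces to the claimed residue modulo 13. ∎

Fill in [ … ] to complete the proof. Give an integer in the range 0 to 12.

11

6^32 · 6^2 · 6^1 ≡ 3 · 10 · 6 = 180.
180 mod 13 = 11, so 6^35 ≡ 11 (mod 13).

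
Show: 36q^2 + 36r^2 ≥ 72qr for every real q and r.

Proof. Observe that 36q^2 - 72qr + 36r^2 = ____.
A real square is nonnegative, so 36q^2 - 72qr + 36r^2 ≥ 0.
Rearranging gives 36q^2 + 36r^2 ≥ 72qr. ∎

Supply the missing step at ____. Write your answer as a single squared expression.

The leading and trailing coefficients are 6^2 and 6^2, and 72 = 2·6·6, so the trinomial is (6q - 6r)^2.
Hence 36q^2 - 72qr + 36r^2 ≥ 0.

(6q - 6r)^2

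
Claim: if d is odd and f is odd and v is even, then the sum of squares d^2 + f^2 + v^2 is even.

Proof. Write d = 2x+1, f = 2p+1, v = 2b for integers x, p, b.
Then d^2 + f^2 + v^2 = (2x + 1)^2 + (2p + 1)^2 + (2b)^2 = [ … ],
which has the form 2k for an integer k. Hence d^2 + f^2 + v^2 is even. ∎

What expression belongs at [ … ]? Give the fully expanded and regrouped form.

2(2b^2 + 2p^2 + 2p + 2x^2 + 2x + 1)

Expanding: (2x + 1)^2 + (2p + 1)^2 + (2b)^2 = 4b^2 + 4p^2 + 4p + 4x^2 + 4x + 2.
Every term is even; pulling out the factor of 2 gives 2(2b^2 + 2p^2 + 2p + 2x^2 + 2x + 1).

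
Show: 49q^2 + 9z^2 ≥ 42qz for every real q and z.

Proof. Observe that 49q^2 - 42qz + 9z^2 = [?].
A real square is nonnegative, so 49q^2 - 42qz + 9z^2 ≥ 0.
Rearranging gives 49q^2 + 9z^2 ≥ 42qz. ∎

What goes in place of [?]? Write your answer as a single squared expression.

The leading and trailing coefficients are 7^2 and 3^2, and 42 = 2·7·3, so the trinomial is (7q - 3z)^2.
Hence 49q^2 - 42qz + 9z^2 ≥ 0.

(7q - 3z)^2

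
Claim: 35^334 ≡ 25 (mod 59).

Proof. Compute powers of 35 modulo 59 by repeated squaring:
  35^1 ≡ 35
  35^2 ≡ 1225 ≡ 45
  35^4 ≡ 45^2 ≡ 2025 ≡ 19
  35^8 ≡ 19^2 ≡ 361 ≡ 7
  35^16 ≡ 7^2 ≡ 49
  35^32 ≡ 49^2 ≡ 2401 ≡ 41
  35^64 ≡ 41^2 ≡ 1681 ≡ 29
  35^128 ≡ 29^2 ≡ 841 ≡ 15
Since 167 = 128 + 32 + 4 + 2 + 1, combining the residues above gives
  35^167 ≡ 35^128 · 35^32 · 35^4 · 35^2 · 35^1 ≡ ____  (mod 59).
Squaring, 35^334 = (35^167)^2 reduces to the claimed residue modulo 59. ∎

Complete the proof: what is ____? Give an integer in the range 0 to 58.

5

35^128 · 35^32 · 35^4 · 35^2 · 35^1 ≡ 15 · 41 · 19 · 45 · 35 = 18403875.
18403875 mod 59 = 5, so 35^167 ≡ 5 (mod 59).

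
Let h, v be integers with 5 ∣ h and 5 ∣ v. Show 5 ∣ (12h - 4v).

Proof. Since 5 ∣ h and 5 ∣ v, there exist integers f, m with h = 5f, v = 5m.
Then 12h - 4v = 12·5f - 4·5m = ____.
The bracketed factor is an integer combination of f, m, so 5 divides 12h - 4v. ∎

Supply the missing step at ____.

5(12f - 4m)

Each term has a factor of 5: 12·5f - 4·5m = 5·(12f - 4m).
Since 12f - 4m is an integer, 5 ∣ (12h - 4v).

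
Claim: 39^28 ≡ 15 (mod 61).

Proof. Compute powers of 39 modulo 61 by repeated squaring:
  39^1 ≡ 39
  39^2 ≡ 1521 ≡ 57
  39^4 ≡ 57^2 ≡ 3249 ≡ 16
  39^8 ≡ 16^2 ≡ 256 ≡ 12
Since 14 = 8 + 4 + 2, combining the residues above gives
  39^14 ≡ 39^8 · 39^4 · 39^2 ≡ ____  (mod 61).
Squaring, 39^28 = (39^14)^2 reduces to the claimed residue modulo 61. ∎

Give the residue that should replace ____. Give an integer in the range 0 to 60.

39^8 · 39^4 · 39^2 ≡ 12 · 16 · 57 = 10944.
10944 mod 61 = 25, so 39^14 ≡ 25 (mod 61).

25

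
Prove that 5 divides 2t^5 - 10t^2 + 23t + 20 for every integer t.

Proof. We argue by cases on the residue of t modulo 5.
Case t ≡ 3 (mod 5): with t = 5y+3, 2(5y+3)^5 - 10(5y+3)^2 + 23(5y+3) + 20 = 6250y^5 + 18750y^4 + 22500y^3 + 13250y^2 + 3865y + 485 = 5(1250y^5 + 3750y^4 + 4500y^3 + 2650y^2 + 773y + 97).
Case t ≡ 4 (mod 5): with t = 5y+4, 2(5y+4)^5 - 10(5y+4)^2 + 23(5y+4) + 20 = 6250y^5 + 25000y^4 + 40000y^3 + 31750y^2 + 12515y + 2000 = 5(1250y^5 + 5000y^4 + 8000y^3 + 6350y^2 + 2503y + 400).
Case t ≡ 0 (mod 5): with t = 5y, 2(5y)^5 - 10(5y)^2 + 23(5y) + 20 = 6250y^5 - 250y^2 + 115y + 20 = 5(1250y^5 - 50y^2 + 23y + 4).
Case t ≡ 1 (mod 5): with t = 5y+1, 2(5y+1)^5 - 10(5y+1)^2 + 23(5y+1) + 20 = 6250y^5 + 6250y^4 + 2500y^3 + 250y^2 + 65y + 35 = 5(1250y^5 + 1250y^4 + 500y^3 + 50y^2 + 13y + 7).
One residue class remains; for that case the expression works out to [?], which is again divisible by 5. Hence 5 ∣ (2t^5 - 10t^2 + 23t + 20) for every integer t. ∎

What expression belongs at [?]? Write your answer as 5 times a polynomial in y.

5(1250y^5 + 2500y^4 + 2000y^3 + 750y^2 + 143y + 18)

Only t ≡ 2 (mod 5) is unaccounted for. Put t = 5y+2:
2(5y+2)^5 - 10(5y+2)^2 + 23(5y+2) + 20 expands to 6250y^5 + 12500y^4 + 10000y^3 + 3750y^2 + 715y + 90,
and factoring out 5 leaves 5(1250y^5 + 2500y^4 + 2000y^3 + 750y^2 + 143y + 18).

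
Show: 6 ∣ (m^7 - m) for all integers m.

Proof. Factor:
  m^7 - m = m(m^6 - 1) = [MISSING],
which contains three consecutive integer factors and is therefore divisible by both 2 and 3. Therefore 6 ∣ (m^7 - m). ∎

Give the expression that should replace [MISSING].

(m - 1)m(m + 1)(m^4 + m^2 + 1)

m^6 - 1 = (m^2 - 1)(m^4 + m^2 + 1), and m^2 - 1 = (m-1)(m+1).
So m(m^6 - 1) = (m - 1)m(m + 1)(m^4 + m^2 + 1).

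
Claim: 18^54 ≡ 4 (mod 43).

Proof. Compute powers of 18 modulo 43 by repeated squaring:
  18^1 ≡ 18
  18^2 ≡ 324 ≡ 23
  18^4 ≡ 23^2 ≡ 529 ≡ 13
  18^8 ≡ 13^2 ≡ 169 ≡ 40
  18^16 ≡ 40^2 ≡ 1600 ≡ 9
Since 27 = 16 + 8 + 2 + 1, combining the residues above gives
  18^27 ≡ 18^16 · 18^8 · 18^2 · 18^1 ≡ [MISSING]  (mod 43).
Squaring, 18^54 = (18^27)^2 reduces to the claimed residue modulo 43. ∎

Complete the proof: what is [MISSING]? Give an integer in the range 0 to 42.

Multiply the listed residues: 9 · 40 · 23 · 18 = 360 → 8280 → 149040.
Reducing modulo 43: 149040 = 3466·43 + 2, so 18^27 ≡ 2.

2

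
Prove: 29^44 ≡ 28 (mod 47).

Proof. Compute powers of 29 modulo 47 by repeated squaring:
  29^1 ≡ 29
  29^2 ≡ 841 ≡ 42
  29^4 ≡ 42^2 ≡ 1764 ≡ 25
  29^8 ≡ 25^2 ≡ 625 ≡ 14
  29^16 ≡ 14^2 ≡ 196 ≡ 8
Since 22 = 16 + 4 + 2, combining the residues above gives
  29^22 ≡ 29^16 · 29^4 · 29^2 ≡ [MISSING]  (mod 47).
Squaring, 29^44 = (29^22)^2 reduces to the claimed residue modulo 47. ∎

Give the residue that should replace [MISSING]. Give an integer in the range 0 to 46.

29^16 · 29^4 · 29^2 ≡ 8 · 25 · 42 = 8400.
8400 mod 47 = 34, so 29^22 ≡ 34 (mod 47).

34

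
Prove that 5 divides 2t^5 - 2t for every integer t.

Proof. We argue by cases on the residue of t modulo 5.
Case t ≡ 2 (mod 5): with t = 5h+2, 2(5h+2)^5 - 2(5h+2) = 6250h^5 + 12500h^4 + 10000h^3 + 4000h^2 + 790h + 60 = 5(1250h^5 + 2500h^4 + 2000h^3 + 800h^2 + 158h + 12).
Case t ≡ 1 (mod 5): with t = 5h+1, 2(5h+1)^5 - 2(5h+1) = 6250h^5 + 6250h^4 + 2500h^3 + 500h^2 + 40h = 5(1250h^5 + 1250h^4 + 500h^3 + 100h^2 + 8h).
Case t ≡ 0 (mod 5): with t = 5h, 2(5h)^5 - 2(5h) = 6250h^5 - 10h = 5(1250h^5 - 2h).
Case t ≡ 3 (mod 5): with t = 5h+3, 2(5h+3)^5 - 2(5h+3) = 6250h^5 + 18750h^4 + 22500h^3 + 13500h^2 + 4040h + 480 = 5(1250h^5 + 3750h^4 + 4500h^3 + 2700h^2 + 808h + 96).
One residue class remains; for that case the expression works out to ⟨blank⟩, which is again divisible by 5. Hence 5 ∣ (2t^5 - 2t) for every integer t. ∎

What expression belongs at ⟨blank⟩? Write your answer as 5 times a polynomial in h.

5(1250h^5 + 5000h^4 + 8000h^3 + 6400h^2 + 2558h + 408)

Only t ≡ 4 (mod 5) is unaccounted for. Put t = 5h+4:
2(5h+4)^5 - 2(5h+4) expands to 6250h^5 + 25000h^4 + 40000h^3 + 32000h^2 + 12790h + 2040,
and factoring out 5 leaves 5(1250h^5 + 5000h^4 + 8000h^3 + 6400h^2 + 2558h + 408).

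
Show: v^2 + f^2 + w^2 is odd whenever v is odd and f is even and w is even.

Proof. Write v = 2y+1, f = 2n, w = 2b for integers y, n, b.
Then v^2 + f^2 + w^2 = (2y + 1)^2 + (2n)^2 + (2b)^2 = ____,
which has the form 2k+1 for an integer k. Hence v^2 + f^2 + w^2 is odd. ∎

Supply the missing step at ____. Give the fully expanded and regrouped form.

Expanding: (2y + 1)^2 + (2n)^2 + (2b)^2 = 4b^2 + 4n^2 + 4y^2 + 4y + 1.
Every term except the constant is even, so this is 2(2b^2 + 2n^2 + 2y^2 + 2y) + 1,
and 2b^2 + 2n^2 + 2y^2 + 2y ∈ ℤ gives the required form.

2(2b^2 + 2n^2 + 2y^2 + 2y) + 1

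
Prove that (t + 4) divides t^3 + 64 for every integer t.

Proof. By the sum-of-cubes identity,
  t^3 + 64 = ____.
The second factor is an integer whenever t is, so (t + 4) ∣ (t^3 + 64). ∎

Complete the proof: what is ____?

Polynomial division of t^3 + 64 by t + 4 leaves remainder 0 and quotient t^2 - 4t + 16.
Hence t^3 + 64 = (t + 4)(t^2 - 4t + 16).

(t + 4)(t^2 - 4t + 16)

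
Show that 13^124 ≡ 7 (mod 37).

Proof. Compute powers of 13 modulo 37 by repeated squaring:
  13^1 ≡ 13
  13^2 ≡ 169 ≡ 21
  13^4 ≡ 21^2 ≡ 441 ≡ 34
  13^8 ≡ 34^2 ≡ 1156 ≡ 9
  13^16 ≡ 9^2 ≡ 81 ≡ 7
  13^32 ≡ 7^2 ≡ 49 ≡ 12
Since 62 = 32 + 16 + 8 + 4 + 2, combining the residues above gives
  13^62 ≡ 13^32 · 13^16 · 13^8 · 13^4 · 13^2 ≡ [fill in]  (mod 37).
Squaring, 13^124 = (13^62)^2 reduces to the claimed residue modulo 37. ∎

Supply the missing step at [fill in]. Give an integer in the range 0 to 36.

28

13^32 · 13^16 · 13^8 · 13^4 · 13^2 ≡ 12 · 7 · 9 · 34 · 21 = 539784.
539784 mod 37 = 28, so 13^62 ≡ 28 (mod 37).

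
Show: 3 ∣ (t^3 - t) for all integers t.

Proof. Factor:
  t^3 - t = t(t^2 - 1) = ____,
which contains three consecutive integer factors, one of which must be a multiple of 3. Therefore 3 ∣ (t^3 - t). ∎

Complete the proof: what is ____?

t(t^2 - 1) = t(t - 1)(t + 1) = (t - 1)t(t + 1).
These three factors are consecutive integers, so their product is divisible by 3.

(t - 1)t(t + 1)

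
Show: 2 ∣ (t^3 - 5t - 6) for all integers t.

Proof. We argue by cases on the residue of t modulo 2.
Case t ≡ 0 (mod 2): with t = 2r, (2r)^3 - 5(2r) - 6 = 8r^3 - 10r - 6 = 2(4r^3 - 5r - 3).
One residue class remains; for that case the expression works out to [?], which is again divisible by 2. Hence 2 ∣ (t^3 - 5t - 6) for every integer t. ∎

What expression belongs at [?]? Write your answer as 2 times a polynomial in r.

The residues treated are {0}, so the missing case is t ≡ 1 (mod 2); write t = 2r+1.
Then (2r+1)^3 - 5(2r+1) - 6 = 8r^3 + 12r^2 - 4r - 10 = 2(4r^3 + 6r^2 - 2r - 5).

2(4r^3 + 6r^2 - 2r - 5)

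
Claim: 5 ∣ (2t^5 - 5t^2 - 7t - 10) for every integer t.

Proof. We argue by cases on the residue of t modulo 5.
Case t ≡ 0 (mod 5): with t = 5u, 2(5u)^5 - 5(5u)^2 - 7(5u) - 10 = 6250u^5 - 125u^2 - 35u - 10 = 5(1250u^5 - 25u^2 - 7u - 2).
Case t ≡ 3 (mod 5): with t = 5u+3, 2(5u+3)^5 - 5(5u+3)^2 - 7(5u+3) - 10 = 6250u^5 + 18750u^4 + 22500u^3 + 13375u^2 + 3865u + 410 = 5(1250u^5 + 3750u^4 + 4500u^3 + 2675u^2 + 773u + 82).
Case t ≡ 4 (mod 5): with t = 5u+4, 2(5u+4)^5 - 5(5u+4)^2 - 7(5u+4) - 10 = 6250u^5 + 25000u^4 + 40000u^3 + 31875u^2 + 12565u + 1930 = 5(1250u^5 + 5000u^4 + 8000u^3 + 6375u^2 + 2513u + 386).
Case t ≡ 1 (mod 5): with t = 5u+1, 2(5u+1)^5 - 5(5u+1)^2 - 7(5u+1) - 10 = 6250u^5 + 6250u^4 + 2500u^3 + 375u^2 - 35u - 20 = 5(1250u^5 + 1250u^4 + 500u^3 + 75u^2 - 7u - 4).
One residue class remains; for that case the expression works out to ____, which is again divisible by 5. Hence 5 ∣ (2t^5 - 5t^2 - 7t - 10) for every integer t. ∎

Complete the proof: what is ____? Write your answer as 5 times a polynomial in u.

The residues treated are {0, 3, 4, 1}, so the missing case is t ≡ 2 (mod 5); write t = 5u+2.
Then 2(5u+2)^5 - 5(5u+2)^2 - 7(5u+2) - 10 = 6250u^5 + 12500u^4 + 10000u^3 + 3875u^2 + 665u + 20 = 5(1250u^5 + 2500u^4 + 2000u^3 + 775u^2 + 133u + 4).

5(1250u^5 + 2500u^4 + 2000u^3 + 775u^2 + 133u + 4)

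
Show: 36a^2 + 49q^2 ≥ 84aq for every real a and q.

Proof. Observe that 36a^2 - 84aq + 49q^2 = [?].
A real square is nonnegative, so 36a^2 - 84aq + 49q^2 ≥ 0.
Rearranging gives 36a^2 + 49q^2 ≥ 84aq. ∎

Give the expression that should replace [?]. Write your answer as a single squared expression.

(6a - 7q)^2

The leading and trailing coefficients are 6^2 and 7^2, and 84 = 2·6·7, so the trinomial is (6a - 7q)^2.
Hence 36a^2 - 84aq + 49q^2 ≥ 0.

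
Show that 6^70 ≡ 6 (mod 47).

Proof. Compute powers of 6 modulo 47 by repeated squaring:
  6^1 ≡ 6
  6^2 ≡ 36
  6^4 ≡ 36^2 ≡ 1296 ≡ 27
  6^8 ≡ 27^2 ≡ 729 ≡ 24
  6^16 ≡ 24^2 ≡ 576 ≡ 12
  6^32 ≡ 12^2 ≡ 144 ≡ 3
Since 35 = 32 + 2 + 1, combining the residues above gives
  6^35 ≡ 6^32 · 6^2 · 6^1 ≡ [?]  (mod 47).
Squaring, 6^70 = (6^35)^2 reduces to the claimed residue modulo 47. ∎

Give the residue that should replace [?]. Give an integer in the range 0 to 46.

37

6^32 · 6^2 · 6^1 ≡ 3 · 36 · 6 = 648.
648 mod 47 = 37, so 6^35 ≡ 37 (mod 47).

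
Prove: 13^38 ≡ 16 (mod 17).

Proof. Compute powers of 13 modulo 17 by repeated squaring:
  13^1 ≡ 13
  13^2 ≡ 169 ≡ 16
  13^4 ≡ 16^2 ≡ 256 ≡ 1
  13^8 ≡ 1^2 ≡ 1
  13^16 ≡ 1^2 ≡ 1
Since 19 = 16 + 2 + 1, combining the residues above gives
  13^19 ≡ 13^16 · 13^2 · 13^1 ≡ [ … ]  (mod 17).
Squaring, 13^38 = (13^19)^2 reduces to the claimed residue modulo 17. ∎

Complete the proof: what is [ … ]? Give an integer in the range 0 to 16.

Multiply the listed residues: 1 · 16 · 13 = 16 → 208.
Reducing modulo 17: 208 = 12·17 + 4, so 13^19 ≡ 4.

4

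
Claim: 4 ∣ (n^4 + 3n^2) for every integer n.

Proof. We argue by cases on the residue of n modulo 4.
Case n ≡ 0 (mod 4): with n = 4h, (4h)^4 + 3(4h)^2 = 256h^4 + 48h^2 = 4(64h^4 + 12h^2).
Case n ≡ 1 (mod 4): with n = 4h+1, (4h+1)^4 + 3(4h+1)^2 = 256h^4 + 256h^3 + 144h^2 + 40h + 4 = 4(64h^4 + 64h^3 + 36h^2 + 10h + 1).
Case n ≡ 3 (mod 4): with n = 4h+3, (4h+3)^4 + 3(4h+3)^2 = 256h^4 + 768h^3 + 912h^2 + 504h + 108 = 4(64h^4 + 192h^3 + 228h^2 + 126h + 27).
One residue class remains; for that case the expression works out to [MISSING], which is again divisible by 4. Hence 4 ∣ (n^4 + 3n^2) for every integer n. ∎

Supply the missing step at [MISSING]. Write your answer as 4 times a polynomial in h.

4(64h^4 + 128h^3 + 108h^2 + 44h + 7)

Only n ≡ 2 (mod 4) is unaccounted for. Put n = 4h+2:
(4h+2)^4 + 3(4h+2)^2 expands to 256h^4 + 512h^3 + 432h^2 + 176h + 28,
and factoring out 4 leaves 4(64h^4 + 128h^3 + 108h^2 + 44h + 7).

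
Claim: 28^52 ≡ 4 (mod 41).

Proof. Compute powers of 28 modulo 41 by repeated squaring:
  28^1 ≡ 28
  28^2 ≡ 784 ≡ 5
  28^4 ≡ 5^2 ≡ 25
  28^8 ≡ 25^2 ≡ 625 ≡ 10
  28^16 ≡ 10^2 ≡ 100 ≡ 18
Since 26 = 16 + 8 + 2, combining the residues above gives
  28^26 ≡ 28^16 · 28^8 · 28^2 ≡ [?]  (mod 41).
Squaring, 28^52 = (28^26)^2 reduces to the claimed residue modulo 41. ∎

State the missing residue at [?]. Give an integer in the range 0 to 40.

39

Multiply the listed residues: 18 · 10 · 5 = 180 → 900.
Reducing modulo 41: 900 = 21·41 + 39, so 28^26 ≡ 39.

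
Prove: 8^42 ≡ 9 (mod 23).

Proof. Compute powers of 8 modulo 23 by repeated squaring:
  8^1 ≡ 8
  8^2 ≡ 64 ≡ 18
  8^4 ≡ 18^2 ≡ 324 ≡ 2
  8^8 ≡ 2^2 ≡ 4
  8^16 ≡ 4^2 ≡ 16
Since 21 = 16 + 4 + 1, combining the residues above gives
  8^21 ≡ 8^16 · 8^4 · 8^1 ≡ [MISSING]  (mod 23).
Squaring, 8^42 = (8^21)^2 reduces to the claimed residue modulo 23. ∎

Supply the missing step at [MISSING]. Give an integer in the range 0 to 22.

3

8^16 · 8^4 · 8^1 ≡ 16 · 2 · 8 = 256.
256 mod 23 = 3, so 8^21 ≡ 3 (mod 23).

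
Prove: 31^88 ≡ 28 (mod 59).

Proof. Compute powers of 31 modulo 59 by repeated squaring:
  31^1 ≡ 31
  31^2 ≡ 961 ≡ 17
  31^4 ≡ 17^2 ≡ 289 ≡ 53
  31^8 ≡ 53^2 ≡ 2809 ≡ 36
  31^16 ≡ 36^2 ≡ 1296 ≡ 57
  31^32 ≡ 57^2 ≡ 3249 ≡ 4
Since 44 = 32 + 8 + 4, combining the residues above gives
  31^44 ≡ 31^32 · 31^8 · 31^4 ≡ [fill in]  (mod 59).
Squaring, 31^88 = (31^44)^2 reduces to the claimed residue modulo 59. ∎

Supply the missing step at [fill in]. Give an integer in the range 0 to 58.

21

31^32 · 31^8 · 31^4 ≡ 4 · 36 · 53 = 7632.
7632 mod 59 = 21, so 31^44 ≡ 21 (mod 59).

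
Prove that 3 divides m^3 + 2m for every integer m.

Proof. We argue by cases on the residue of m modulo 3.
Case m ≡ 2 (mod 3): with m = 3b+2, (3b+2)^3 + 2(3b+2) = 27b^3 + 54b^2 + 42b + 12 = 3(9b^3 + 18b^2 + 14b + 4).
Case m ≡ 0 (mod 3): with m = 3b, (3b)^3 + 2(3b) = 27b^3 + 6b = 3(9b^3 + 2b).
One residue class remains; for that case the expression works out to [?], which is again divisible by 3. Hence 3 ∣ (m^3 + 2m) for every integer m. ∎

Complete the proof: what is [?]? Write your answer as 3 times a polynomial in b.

3(9b^3 + 9b^2 + 5b + 1)

The residues treated are {2, 0}, so the missing case is m ≡ 1 (mod 3); write m = 3b+1.
Then (3b+1)^3 + 2(3b+1) = 27b^3 + 27b^2 + 15b + 3 = 3(9b^3 + 9b^2 + 5b + 1).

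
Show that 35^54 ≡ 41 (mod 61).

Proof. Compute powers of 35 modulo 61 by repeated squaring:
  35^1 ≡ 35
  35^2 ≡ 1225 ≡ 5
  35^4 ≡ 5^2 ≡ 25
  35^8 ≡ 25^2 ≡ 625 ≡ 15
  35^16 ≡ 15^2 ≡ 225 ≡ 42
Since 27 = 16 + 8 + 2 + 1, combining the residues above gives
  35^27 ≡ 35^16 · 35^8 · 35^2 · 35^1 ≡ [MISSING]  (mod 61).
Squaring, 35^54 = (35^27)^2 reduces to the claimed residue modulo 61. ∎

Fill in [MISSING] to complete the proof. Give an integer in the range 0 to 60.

35^16 · 35^8 · 35^2 · 35^1 ≡ 42 · 15 · 5 · 35 = 110250.
110250 mod 61 = 23, so 35^27 ≡ 23 (mod 61).

23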